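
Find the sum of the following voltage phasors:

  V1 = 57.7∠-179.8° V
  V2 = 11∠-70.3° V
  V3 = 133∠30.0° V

Step 1 — Convert each phasor to rectangular form:
  V1 = 57.7·(cos(-179.8°) + j·sin(-179.8°)) = -57.7 - j0.2014 V
  V2 = 11·(cos(-70.3°) + j·sin(-70.3°)) = 3.708 - j10.36 V
  V3 = 133·(cos(30.0°) + j·sin(30.0°)) = 115.2 + j66.5 V
Step 2 — Sum components: V_total = 61.19 + j55.94 V.
Step 3 — Convert to polar: |V_total| = 82.91 V, ∠V_total = 42.4°.

V_total = 82.91∠42.4° V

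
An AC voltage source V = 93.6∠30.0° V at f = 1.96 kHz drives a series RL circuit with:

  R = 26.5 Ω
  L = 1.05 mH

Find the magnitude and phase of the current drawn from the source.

Step 1 — Angular frequency: ω = 2π·f = 2π·1960 = 1.232e+04 rad/s.
Step 2 — Component impedances:
  R: Z = R = 26.5 Ω
  L: Z = jωL = j·1.232e+04·0.00105 = 0 + j12.93 Ω
Step 3 — Series combination: Z_total = R + L = 26.5 + j12.93 Ω = 29.49∠26.0° Ω.
Step 4 — Source phasor: V = 93.6∠30.0° V = 81.06 + j46.8 V.
Step 5 — Ohm's law: I = V / Z_total = (81.06 + j46.8) / (26.5 + j12.93) = 3.167 + j0.2209 A.
Step 6 — Convert to polar: |I| = 3.174 A, ∠I = 4.0°.

I = 3.174∠4.0° A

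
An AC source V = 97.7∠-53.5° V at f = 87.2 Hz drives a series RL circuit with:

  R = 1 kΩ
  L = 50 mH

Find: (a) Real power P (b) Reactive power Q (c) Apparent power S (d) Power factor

Step 1 — Angular frequency: ω = 2π·f = 2π·87.2 = 547.9 rad/s.
Step 2 — Component impedances:
  R: Z = R = 1000 Ω
  L: Z = jωL = j·547.9·0.05 = 0 + j27.39 Ω
Step 3 — Series combination: Z_total = R + L = 1000 + j27.39 Ω = 1000∠1.6° Ω.
Step 4 — Source phasor: V = 97.7∠-53.5° V = 58.11 - j78.54 V.
Step 5 — Current: I = V / Z = 0.05592 - j0.08007 A = 0.09766∠-55.1° A.
Step 6 — Complex power: S = V·I* = 9.538 + j0.2613 VA.
Step 7 — Real power: P = Re(S) = 9.538 W.
Step 8 — Reactive power: Q = Im(S) = 0.2613 VAR.
Step 9 — Apparent power: |S| = 9.542 VA.
Step 10 — Power factor: PF = P/|S| = 0.9996 (lagging).

(a) P = 9.538 W  (b) Q = 0.2613 VAR  (c) S = 9.542 VA  (d) PF = 0.9996 (lagging)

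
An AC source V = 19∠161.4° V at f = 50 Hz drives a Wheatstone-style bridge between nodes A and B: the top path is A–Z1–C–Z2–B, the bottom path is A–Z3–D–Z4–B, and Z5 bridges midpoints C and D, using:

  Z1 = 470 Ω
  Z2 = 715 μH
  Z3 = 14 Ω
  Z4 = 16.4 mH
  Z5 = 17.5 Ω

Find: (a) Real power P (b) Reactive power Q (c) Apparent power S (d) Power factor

Step 1 — Angular frequency: ω = 2π·f = 2π·50 = 314.2 rad/s.
Step 2 — Component impedances:
  Z1: Z = R = 470 Ω
  Z2: Z = jωL = j·314.2·0.000715 = 0 + j0.2246 Ω
  Z3: Z = R = 14 Ω
  Z4: Z = jωL = j·314.2·0.0164 = 0 + j5.152 Ω
  Z5: Z = R = 17.5 Ω
Step 3 — Bridge requires nodal analysis (the Z5 bridge couples midpoints C and D, so the two paths cannot be reduced to a simple series/parallel combination). Setting node B to ground and injecting 1 A at node A, the 3-node admittance system at A, C, D solves to V_A = Z_AB = 14.94 + j4.431 Ω = 15.58∠16.5° Ω.
Step 4 — Source phasor: V = 19∠161.4° V = -18.01 + j6.06 V.
Step 5 — Current: I = V / Z = -0.9974 + j0.7016 A = 1.219∠144.9° A.
Step 6 — Complex power: S = V·I* = 22.21 + j6.59 VA.
Step 7 — Real power: P = Re(S) = 22.21 W.
Step 8 — Reactive power: Q = Im(S) = 6.59 VAR.
Step 9 — Apparent power: |S| = 23.17 VA.
Step 10 — Power factor: PF = P/|S| = 0.9587 (lagging).

(a) P = 22.21 W  (b) Q = 6.59 VAR  (c) S = 23.17 VA  (d) PF = 0.9587 (lagging)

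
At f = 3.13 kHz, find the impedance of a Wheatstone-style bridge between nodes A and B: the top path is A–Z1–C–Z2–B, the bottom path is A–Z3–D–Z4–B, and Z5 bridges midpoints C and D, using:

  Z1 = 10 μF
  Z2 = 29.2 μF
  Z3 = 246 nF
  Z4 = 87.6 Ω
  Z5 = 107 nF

Step 1 — Angular frequency: ω = 2π·f = 2π·3130 = 1.967e+04 rad/s.
Step 2 — Component impedances:
  Z1: Z = 1/(jωC) = -j/(ω·C) = 0 - j5.085 Ω
  Z2: Z = 1/(jωC) = -j/(ω·C) = 0 - j1.741 Ω
  Z3: Z = 1/(jωC) = -j/(ω·C) = 0 - j206.7 Ω
  Z4: Z = R = 87.6 Ω
  Z5: Z = 1/(jωC) = -j/(ω·C) = 0 - j475.2 Ω
Step 3 — Bridge requires nodal analysis (the Z5 bridge couples midpoints C and D, so the two paths cannot be reduced to a simple series/parallel combination). Setting node B to ground and injecting 1 A at node A, the 3-node admittance system at A, C, D solves to V_A = Z_AB = 0.08171 - j6.65 Ω = 6.651∠-89.3° Ω.

Z = 0.08171 - j6.65 Ω = 6.651∠-89.3° Ω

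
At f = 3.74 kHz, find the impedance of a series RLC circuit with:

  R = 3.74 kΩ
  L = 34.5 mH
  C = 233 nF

Step 1 — Angular frequency: ω = 2π·f = 2π·3740 = 2.35e+04 rad/s.
Step 2 — Component impedances:
  R: Z = R = 3740 Ω
  L: Z = jωL = j·2.35e+04·0.0345 = 0 + j810.7 Ω
  C: Z = 1/(jωC) = -j/(ω·C) = 0 - j182.6 Ω
Step 3 — Series combination: Z_total = R + L + C = 3740 + j628.1 Ω = 3792∠9.5° Ω.

Z = 3740 + j628.1 Ω = 3792∠9.5° Ω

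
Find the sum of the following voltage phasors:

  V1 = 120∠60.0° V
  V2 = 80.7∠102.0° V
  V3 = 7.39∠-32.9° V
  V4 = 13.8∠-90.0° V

Step 1 — Convert each phasor to rectangular form:
  V1 = 120·(cos(60.0°) + j·sin(60.0°)) = 60 + j103.9 V
  V2 = 80.7·(cos(102.0°) + j·sin(102.0°)) = -16.78 + j78.94 V
  V3 = 7.39·(cos(-32.9°) + j·sin(-32.9°)) = 6.205 - j4.014 V
  V4 = 13.8·(cos(-90.0°) + j·sin(-90.0°)) = 0 - j13.8 V
Step 2 — Sum components: V_total = 49.43 + j165 V.
Step 3 — Convert to polar: |V_total| = 172.3 V, ∠V_total = 73.3°.

V_total = 172.3∠73.3° V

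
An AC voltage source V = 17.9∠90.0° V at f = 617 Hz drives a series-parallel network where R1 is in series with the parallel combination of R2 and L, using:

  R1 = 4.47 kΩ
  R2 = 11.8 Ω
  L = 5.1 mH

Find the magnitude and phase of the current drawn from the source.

Step 1 — Angular frequency: ω = 2π·f = 2π·617 = 3877 rad/s.
Step 2 — Component impedances:
  R1: Z = R = 4470 Ω
  R2: Z = R = 11.8 Ω
  L: Z = jωL = j·3877·0.0051 = 0 + j19.77 Ω
Step 3 — Parallel branch: R2 || L = 1/(1/R2 + 1/L) = 8.701 + j5.193 Ω.
Step 4 — Series with R1: Z_total = R1 + (R2 || L) = 4479 + j5.193 Ω = 4479∠0.1° Ω.
Step 5 — Source phasor: V = 17.9∠90.0° V = 0 + j17.9 V.
Step 6 — Ohm's law: I = V / Z_total = (0 + j17.9) / (4479 + j5.193) = 4.634e-06 + j0.003997 A.
Step 7 — Convert to polar: |I| = 0.003997 A, ∠I = 89.9°.

I = 0.003997∠89.9° A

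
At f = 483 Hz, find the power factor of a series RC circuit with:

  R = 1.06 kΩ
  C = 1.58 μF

Step 1 — Angular frequency: ω = 2π·f = 2π·483 = 3035 rad/s.
Step 2 — Component impedances:
  R: Z = R = 1060 Ω
  C: Z = 1/(jωC) = -j/(ω·C) = 0 - j208.6 Ω
Step 3 — Series combination: Z_total = R + C = 1060 - j208.6 Ω = 1080∠-11.1° Ω.
Step 4 — Power factor: PF = cos(φ) = Re(Z)/|Z| = 1060/1080.3 = 0.9812.
Step 5 — Type: Im(Z) = -208.6 ⇒ leading (phase φ = -11.1°).

PF = 0.9812 (leading, φ = -11.1°)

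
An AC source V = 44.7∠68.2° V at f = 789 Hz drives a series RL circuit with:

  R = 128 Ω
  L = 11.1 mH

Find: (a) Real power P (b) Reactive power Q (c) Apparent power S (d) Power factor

Step 1 — Angular frequency: ω = 2π·f = 2π·789 = 4957 rad/s.
Step 2 — Component impedances:
  R: Z = R = 128 Ω
  L: Z = jωL = j·4957·0.0111 = 0 + j55.03 Ω
Step 3 — Series combination: Z_total = R + L = 128 + j55.03 Ω = 139.3∠23.3° Ω.
Step 4 — Source phasor: V = 44.7∠68.2° V = 16.6 + j41.5 V.
Step 5 — Current: I = V / Z = 0.2271 + j0.2266 A = 0.3208∠44.9° A.
Step 6 — Complex power: S = V·I* = 13.18 + j5.664 VA.
Step 7 — Real power: P = Re(S) = 13.18 W.
Step 8 — Reactive power: Q = Im(S) = 5.664 VAR.
Step 9 — Apparent power: |S| = 14.34 VA.
Step 10 — Power factor: PF = P/|S| = 0.9187 (lagging).

(a) P = 13.18 W  (b) Q = 5.664 VAR  (c) S = 14.34 VA  (d) PF = 0.9187 (lagging)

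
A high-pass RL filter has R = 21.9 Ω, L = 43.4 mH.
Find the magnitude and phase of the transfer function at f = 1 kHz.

Step 1 — Angular frequency: ω = 2π·1000 = 6283 rad/s.
Step 2 — Transfer function: H(jω) = jωL/(R + jωL).
Step 3 — Numerator jωL = j·272.7; denominator R + jωL = 21.9 + j272.7.
Step 4 — H = 0.9936 + j0.0798.
Step 5 — Magnitude: |H| = 0.9968 (-0.0 dB); phase: φ = 4.6°.

|H| = 0.9968 (-0.0 dB), φ = 4.6°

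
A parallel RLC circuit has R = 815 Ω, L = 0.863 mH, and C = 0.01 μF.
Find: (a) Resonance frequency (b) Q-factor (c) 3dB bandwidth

Step 1 — Resonance: ω₀ = 1/√(LC) = 1/√(0.000863·1e-08) = 3.404e+05 rad/s.
Step 2 — f₀ = ω₀/(2π) = 5.418e+04 Hz.
Step 3 — Parallel Q: Q = R/(ω₀L) = 815/(3.404e+05·0.000863) = 2.774.
Step 4 — Bandwidth: Δω = ω₀/Q = 1.227e+05 rad/s; BW = Δω/(2π) = 1.953e+04 Hz.

(a) f₀ = 5.418e+04 Hz  (b) Q = 2.774  (c) BW = 1.953e+04 Hz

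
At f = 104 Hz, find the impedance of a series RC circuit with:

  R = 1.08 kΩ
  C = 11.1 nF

Step 1 — Angular frequency: ω = 2π·f = 2π·104 = 653.5 rad/s.
Step 2 — Component impedances:
  R: Z = R = 1080 Ω
  C: Z = 1/(jωC) = -j/(ω·C) = 0 - j1.379e+05 Ω
Step 3 — Series combination: Z_total = R + C = 1080 - j1.379e+05 Ω = 1.379e+05∠-89.6° Ω.

Z = 1080 - j1.379e+05 Ω = 1.379e+05∠-89.6° Ω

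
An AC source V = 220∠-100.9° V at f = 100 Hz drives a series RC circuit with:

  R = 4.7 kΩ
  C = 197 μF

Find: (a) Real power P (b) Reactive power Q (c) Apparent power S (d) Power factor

Step 1 — Angular frequency: ω = 2π·f = 2π·100 = 628.3 rad/s.
Step 2 — Component impedances:
  R: Z = R = 4700 Ω
  C: Z = 1/(jωC) = -j/(ω·C) = 0 - j8.079 Ω
Step 3 — Series combination: Z_total = R + C = 4700 - j8.079 Ω = 4700∠-0.1° Ω.
Step 4 — Source phasor: V = 220∠-100.9° V = -41.6 - j216 V.
Step 5 — Current: I = V / Z = -0.008772 - j0.04598 A = 0.04681∠-100.8° A.
Step 6 — Complex power: S = V·I* = 10.3 - j0.0177 VA.
Step 7 — Real power: P = Re(S) = 10.3 W.
Step 8 — Reactive power: Q = Im(S) = -0.0177 VAR.
Step 9 — Apparent power: |S| = 10.3 VA.
Step 10 — Power factor: PF = P/|S| = 1 (leading).

(a) P = 10.3 W  (b) Q = -0.0177 VAR  (c) S = 10.3 VA  (d) PF = 1 (leading)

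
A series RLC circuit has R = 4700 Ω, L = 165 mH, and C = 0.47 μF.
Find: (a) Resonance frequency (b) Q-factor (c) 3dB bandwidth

Step 1 — Resonance: ω₀ = 1/√(LC) = 1/√(0.165·4.7e-07) = 3591 rad/s.
Step 2 — f₀ = ω₀/(2π) = 571.5 Hz.
Step 3 — Series Q: Q = ω₀L/R = 3591·0.165/4700 = 0.1261.
Step 4 — Bandwidth: Δω = ω₀/Q = 2.848e+04 rad/s; BW = Δω/(2π) = 4534 Hz.

(a) f₀ = 571.5 Hz  (b) Q = 0.1261  (c) BW = 4534 Hz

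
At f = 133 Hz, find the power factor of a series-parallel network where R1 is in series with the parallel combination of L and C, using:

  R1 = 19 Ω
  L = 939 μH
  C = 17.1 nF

Step 1 — Angular frequency: ω = 2π·f = 2π·133 = 835.7 rad/s.
Step 2 — Component impedances:
  R1: Z = R = 19 Ω
  L: Z = jωL = j·835.7·0.000939 = 0 + j0.7847 Ω
  C: Z = 1/(jωC) = -j/(ω·C) = 0 - j6.998e+04 Ω
Step 3 — Parallel branch: L || C = 1/(1/L + 1/C) = 0 + j0.7847 Ω.
Step 4 — Series with R1: Z_total = R1 + (L || C) = 19 + j0.7847 Ω = 19.02∠2.4° Ω.
Step 5 — Power factor: PF = cos(φ) = Re(Z)/|Z| = 19/19.0162 = 0.9991.
Step 6 — Type: Im(Z) = 0.7847 ⇒ lagging (phase φ = 2.4°).

PF = 0.9991 (lagging, φ = 2.4°)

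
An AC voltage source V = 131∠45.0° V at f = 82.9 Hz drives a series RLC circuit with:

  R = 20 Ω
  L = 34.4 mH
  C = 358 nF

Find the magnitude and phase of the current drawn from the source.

Step 1 — Angular frequency: ω = 2π·f = 2π·82.9 = 520.9 rad/s.
Step 2 — Component impedances:
  R: Z = R = 20 Ω
  L: Z = jωL = j·520.9·0.0344 = 0 + j17.92 Ω
  C: Z = 1/(jωC) = -j/(ω·C) = 0 - j5363 Ω
Step 3 — Series combination: Z_total = R + L + C = 20 - j5345 Ω = 5345∠-89.8° Ω.
Step 4 — Source phasor: V = 131∠45.0° V = 92.63 + j92.63 V.
Step 5 — Ohm's law: I = V / Z_total = (92.63 + j92.63) / (20 - j5345) = -0.01727 + j0.0174 A.
Step 6 — Convert to polar: |I| = 0.02451 A, ∠I = 134.8°.

I = 0.02451∠134.8° A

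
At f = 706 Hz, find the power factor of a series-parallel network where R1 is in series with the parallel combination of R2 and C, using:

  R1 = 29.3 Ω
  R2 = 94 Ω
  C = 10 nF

Step 1 — Angular frequency: ω = 2π·f = 2π·706 = 4436 rad/s.
Step 2 — Component impedances:
  R1: Z = R = 29.3 Ω
  R2: Z = R = 94 Ω
  C: Z = 1/(jωC) = -j/(ω·C) = 0 - j2.254e+04 Ω
Step 3 — Parallel branch: R2 || C = 1/(1/R2 + 1/C) = 94 - j0.392 Ω.
Step 4 — Series with R1: Z_total = R1 + (R2 || C) = 123.3 - j0.392 Ω = 123.3∠-0.2° Ω.
Step 5 — Power factor: PF = cos(φ) = Re(Z)/|Z| = 123.3/123.3 = 1.
Step 6 — Type: Im(Z) = -0.392 ⇒ leading (phase φ = -0.2°).

PF = 1 (leading, φ = -0.2°)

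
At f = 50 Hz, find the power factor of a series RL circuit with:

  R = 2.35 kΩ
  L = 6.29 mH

Step 1 — Angular frequency: ω = 2π·f = 2π·50 = 314.2 rad/s.
Step 2 — Component impedances:
  R: Z = R = 2350 Ω
  L: Z = jωL = j·314.2·0.00629 = 0 + j1.976 Ω
Step 3 — Series combination: Z_total = R + L = 2350 + j1.976 Ω = 2350∠0.0° Ω.
Step 4 — Power factor: PF = cos(φ) = Re(Z)/|Z| = 2350/2350 = 1.
Step 5 — Type: Im(Z) = 1.976 ⇒ lagging (phase φ = 0.0°).

PF = 1 (lagging, φ = 0.0°)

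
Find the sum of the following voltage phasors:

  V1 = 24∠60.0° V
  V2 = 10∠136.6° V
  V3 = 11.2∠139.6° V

Step 1 — Convert each phasor to rectangular form:
  V1 = 24·(cos(60.0°) + j·sin(60.0°)) = 12 + j20.78 V
  V2 = 10·(cos(136.6°) + j·sin(136.6°)) = -7.266 + j6.871 V
  V3 = 11.2·(cos(139.6°) + j·sin(139.6°)) = -8.529 + j7.259 V
Step 2 — Sum components: V_total = -3.795 + j34.91 V.
Step 3 — Convert to polar: |V_total| = 35.12 V, ∠V_total = 96.2°.

V_total = 35.12∠96.2° V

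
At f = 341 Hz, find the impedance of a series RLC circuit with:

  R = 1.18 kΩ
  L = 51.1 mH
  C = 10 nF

Step 1 — Angular frequency: ω = 2π·f = 2π·341 = 2143 rad/s.
Step 2 — Component impedances:
  R: Z = R = 1180 Ω
  L: Z = jωL = j·2143·0.0511 = 0 + j109.5 Ω
  C: Z = 1/(jωC) = -j/(ω·C) = 0 - j4.667e+04 Ω
Step 3 — Series combination: Z_total = R + L + C = 1180 - j4.656e+04 Ω = 4.658e+04∠-88.5° Ω.

Z = 1180 - j4.656e+04 Ω = 4.658e+04∠-88.5° Ω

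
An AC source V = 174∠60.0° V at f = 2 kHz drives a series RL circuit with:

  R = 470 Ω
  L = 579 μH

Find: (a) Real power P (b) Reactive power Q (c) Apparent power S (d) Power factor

Step 1 — Angular frequency: ω = 2π·f = 2π·2000 = 1.257e+04 rad/s.
Step 2 — Component impedances:
  R: Z = R = 470 Ω
  L: Z = jωL = j·1.257e+04·0.000579 = 0 + j7.276 Ω
Step 3 — Series combination: Z_total = R + L = 470 + j7.276 Ω = 470.1∠0.9° Ω.
Step 4 — Source phasor: V = 174∠60.0° V = 87 + j150.7 V.
Step 5 — Current: I = V / Z = 0.19 + j0.3177 A = 0.3702∠59.1° A.
Step 6 — Complex power: S = V·I* = 64.4 + j0.997 VA.
Step 7 — Real power: P = Re(S) = 64.4 W.
Step 8 — Reactive power: Q = Im(S) = 0.997 VAR.
Step 9 — Apparent power: |S| = 64.41 VA.
Step 10 — Power factor: PF = P/|S| = 0.9999 (lagging).

(a) P = 64.4 W  (b) Q = 0.997 VAR  (c) S = 64.41 VA  (d) PF = 0.9999 (lagging)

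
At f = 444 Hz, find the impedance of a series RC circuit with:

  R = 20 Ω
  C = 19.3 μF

Step 1 — Angular frequency: ω = 2π·f = 2π·444 = 2790 rad/s.
Step 2 — Component impedances:
  R: Z = R = 20 Ω
  C: Z = 1/(jωC) = -j/(ω·C) = 0 - j18.57 Ω
Step 3 — Series combination: Z_total = R + C = 20 - j18.57 Ω = 27.29∠-42.9° Ω.

Z = 20 - j18.57 Ω = 27.29∠-42.9° Ω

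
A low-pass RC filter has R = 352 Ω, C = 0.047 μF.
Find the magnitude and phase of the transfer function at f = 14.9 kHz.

Step 1 — Angular frequency: ω = 2π·1.49e+04 = 9.362e+04 rad/s.
Step 2 — Transfer function: H(jω) = 1/(1 + jωRC).
Step 3 — Denominator: 1 + jωRC = 1 + j·9.362e+04·352·4.7e-08 = 1 + j1.549.
Step 4 — H = 0.2942 - j0.4557.
Step 5 — Magnitude: |H| = 0.5424 (-5.3 dB); phase: φ = -57.2°.

|H| = 0.5424 (-5.3 dB), φ = -57.2°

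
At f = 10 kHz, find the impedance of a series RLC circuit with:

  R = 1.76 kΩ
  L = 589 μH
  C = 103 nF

Step 1 — Angular frequency: ω = 2π·f = 2π·1e+04 = 6.283e+04 rad/s.
Step 2 — Component impedances:
  R: Z = R = 1760 Ω
  L: Z = jωL = j·6.283e+04·0.000589 = 0 + j37.01 Ω
  C: Z = 1/(jωC) = -j/(ω·C) = 0 - j154.5 Ω
Step 3 — Series combination: Z_total = R + L + C = 1760 - j117.5 Ω = 1764∠-3.8° Ω.

Z = 1760 - j117.5 Ω = 1764∠-3.8° Ω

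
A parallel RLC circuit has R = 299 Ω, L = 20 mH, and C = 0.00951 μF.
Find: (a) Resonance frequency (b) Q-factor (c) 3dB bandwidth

Step 1 — Resonance: ω₀ = 1/√(LC) = 1/√(0.02·9.51e-09) = 7.251e+04 rad/s.
Step 2 — f₀ = ω₀/(2π) = 1.154e+04 Hz.
Step 3 — Parallel Q: Q = R/(ω₀L) = 299/(7.251e+04·0.02) = 0.2062.
Step 4 — Bandwidth: Δω = ω₀/Q = 3.517e+05 rad/s; BW = Δω/(2π) = 5.597e+04 Hz.

(a) f₀ = 1.154e+04 Hz  (b) Q = 0.2062  (c) BW = 5.597e+04 Hz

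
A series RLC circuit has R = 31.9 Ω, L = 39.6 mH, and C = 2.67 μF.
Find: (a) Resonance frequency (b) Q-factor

Step 1 — Resonance condition Im(Z)=0 gives ω₀ = 1/√(LC).
Step 2 — ω₀ = 1/√(0.0396·2.67e-06) = 3075 rad/s.
Step 3 — f₀ = ω₀/(2π) = 489.5 Hz.
Step 4 — Series Q: Q = ω₀L/R = 3075·0.0396/31.9 = 3.818.

(a) f₀ = 489.5 Hz  (b) Q = 3.818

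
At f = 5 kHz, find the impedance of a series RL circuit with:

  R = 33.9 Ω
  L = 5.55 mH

Step 1 — Angular frequency: ω = 2π·f = 2π·5000 = 3.142e+04 rad/s.
Step 2 — Component impedances:
  R: Z = R = 33.9 Ω
  L: Z = jωL = j·3.142e+04·0.00555 = 0 + j174.4 Ω
Step 3 — Series combination: Z_total = R + L = 33.9 + j174.4 Ω = 177.6∠79.0° Ω.

Z = 33.9 + j174.4 Ω = 177.6∠79.0° Ω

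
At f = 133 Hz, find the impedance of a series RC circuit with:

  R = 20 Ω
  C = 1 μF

Step 1 — Angular frequency: ω = 2π·f = 2π·133 = 835.7 rad/s.
Step 2 — Component impedances:
  R: Z = R = 20 Ω
  C: Z = 1/(jωC) = -j/(ω·C) = 0 - j1197 Ω
Step 3 — Series combination: Z_total = R + C = 20 - j1197 Ω = 1197∠-89.0° Ω.

Z = 20 - j1197 Ω = 1197∠-89.0° Ω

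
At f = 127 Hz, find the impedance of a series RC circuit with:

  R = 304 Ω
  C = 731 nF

Step 1 — Angular frequency: ω = 2π·f = 2π·127 = 798 rad/s.
Step 2 — Component impedances:
  R: Z = R = 304 Ω
  C: Z = 1/(jωC) = -j/(ω·C) = 0 - j1714 Ω
Step 3 — Series combination: Z_total = R + C = 304 - j1714 Ω = 1741∠-79.9° Ω.

Z = 304 - j1714 Ω = 1741∠-79.9° Ω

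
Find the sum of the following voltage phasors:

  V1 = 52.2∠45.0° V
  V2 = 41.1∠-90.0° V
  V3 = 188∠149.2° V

Step 1 — Convert each phasor to rectangular form:
  V1 = 52.2·(cos(45.0°) + j·sin(45.0°)) = 36.91 + j36.91 V
  V2 = 41.1·(cos(-90.0°) + j·sin(-90.0°)) = 0 - j41.1 V
  V3 = 188·(cos(149.2°) + j·sin(149.2°)) = -161.5 + j96.26 V
Step 2 — Sum components: V_total = -124.6 + j92.08 V.
Step 3 — Convert to polar: |V_total| = 154.9 V, ∠V_total = 143.5°.

V_total = 154.9∠143.5° V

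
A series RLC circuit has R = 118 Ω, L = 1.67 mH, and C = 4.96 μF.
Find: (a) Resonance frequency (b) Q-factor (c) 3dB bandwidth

Step 1 — Resonance: ω₀ = 1/√(LC) = 1/√(0.00167·4.96e-06) = 1.099e+04 rad/s.
Step 2 — f₀ = ω₀/(2π) = 1749 Hz.
Step 3 — Series Q: Q = ω₀L/R = 1.099e+04·0.00167/118 = 0.1555.
Step 4 — Bandwidth: Δω = ω₀/Q = 7.066e+04 rad/s; BW = Δω/(2π) = 1.125e+04 Hz.

(a) f₀ = 1749 Hz  (b) Q = 0.1555  (c) BW = 1.125e+04 Hz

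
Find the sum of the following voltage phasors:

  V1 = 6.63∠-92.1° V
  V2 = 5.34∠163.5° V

Step 1 — Convert each phasor to rectangular form:
  V1 = 6.63·(cos(-92.1°) + j·sin(-92.1°)) = -0.2429 - j6.626 V
  V2 = 5.34·(cos(163.5°) + j·sin(163.5°)) = -5.12 + j1.517 V
Step 2 — Sum components: V_total = -5.363 - j5.109 V.
Step 3 — Convert to polar: |V_total| = 7.407 V, ∠V_total = -136.4°.

V_total = 7.407∠-136.4° V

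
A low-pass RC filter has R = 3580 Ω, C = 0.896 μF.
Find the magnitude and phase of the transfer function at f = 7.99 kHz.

Step 1 — Angular frequency: ω = 2π·7990 = 5.02e+04 rad/s.
Step 2 — Transfer function: H(jω) = 1/(1 + jωRC).
Step 3 — Denominator: 1 + jωRC = 1 + j·5.02e+04·3580·8.96e-07 = 1 + j161.
Step 4 — H = 3.856e-05 - j0.00621.
Step 5 — Magnitude: |H| = 0.00621 (-44.1 dB); phase: φ = -89.6°.

|H| = 0.00621 (-44.1 dB), φ = -89.6°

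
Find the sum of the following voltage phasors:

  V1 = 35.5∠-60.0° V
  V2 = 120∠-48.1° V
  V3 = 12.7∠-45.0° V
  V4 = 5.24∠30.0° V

Step 1 — Convert each phasor to rectangular form:
  V1 = 35.5·(cos(-60.0°) + j·sin(-60.0°)) = 17.75 - j30.74 V
  V2 = 120·(cos(-48.1°) + j·sin(-48.1°)) = 80.14 - j89.32 V
  V3 = 12.7·(cos(-45.0°) + j·sin(-45.0°)) = 8.98 - j8.98 V
  V4 = 5.24·(cos(30.0°) + j·sin(30.0°)) = 4.538 + j2.62 V
Step 2 — Sum components: V_total = 111.4 - j126.4 V.
Step 3 — Convert to polar: |V_total| = 168.5 V, ∠V_total = -48.6°.

V_total = 168.5∠-48.6° V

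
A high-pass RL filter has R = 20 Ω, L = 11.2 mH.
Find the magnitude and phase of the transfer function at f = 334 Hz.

Step 1 — Angular frequency: ω = 2π·334 = 2099 rad/s.
Step 2 — Transfer function: H(jω) = jωL/(R + jωL).
Step 3 — Numerator jωL = j·23.5; denominator R + jωL = 20 + j23.5.
Step 4 — H = 0.58 + j0.4936.
Step 5 — Magnitude: |H| = 0.7616 (-2.4 dB); phase: φ = 40.4°.

|H| = 0.7616 (-2.4 dB), φ = 40.4°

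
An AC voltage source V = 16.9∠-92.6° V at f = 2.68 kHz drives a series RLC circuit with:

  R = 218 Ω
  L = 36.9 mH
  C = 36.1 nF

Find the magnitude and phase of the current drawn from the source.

Step 1 — Angular frequency: ω = 2π·f = 2π·2680 = 1.684e+04 rad/s.
Step 2 — Component impedances:
  R: Z = R = 218 Ω
  L: Z = jωL = j·1.684e+04·0.0369 = 0 + j621.4 Ω
  C: Z = 1/(jωC) = -j/(ω·C) = 0 - j1645 Ω
Step 3 — Series combination: Z_total = R + L + C = 218 - j1024 Ω = 1047∠-78.0° Ω.
Step 4 — Source phasor: V = 16.9∠-92.6° V = -0.7666 - j16.88 V.
Step 5 — Ohm's law: I = V / Z_total = (-0.7666 - j16.88) / (218 - j1024) = 0.01562 - j0.004076 A.
Step 6 — Convert to polar: |I| = 0.01615 A, ∠I = -14.6°.

I = 0.01615∠-14.6° A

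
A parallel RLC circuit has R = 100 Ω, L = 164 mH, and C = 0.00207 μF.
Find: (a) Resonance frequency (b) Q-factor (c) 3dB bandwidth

Step 1 — Resonance: ω₀ = 1/√(LC) = 1/√(0.164·2.07e-09) = 5.427e+04 rad/s.
Step 2 — f₀ = ω₀/(2π) = 8638 Hz.
Step 3 — Parallel Q: Q = R/(ω₀L) = 100/(5.427e+04·0.164) = 0.01123.
Step 4 — Bandwidth: Δω = ω₀/Q = 4.831e+06 rad/s; BW = Δω/(2π) = 7.689e+05 Hz.

(a) f₀ = 8638 Hz  (b) Q = 0.01123  (c) BW = 7.689e+05 Hz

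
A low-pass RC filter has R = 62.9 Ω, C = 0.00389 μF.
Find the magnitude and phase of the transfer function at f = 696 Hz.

Step 1 — Angular frequency: ω = 2π·696 = 4373 rad/s.
Step 2 — Transfer function: H(jω) = 1/(1 + jωRC).
Step 3 — Denominator: 1 + jωRC = 1 + j·4373·62.9·3.89e-09 = 1 + j0.00107.
Step 4 — H = 1 - j0.00107.
Step 5 — Magnitude: |H| = 1 (-0.0 dB); phase: φ = -0.1°.

|H| = 1 (-0.0 dB), φ = -0.1°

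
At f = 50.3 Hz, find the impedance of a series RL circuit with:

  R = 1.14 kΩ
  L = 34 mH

Step 1 — Angular frequency: ω = 2π·f = 2π·50.3 = 316 rad/s.
Step 2 — Component impedances:
  R: Z = R = 1140 Ω
  L: Z = jωL = j·316·0.034 = 0 + j10.75 Ω
Step 3 — Series combination: Z_total = R + L = 1140 + j10.75 Ω = 1140∠0.5° Ω.

Z = 1140 + j10.75 Ω = 1140∠0.5° Ω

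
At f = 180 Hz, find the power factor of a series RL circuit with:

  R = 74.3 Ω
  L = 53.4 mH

Step 1 — Angular frequency: ω = 2π·f = 2π·180 = 1131 rad/s.
Step 2 — Component impedances:
  R: Z = R = 74.3 Ω
  L: Z = jωL = j·1131·0.0534 = 0 + j60.39 Ω
Step 3 — Series combination: Z_total = R + L = 74.3 + j60.39 Ω = 95.75∠39.1° Ω.
Step 4 — Power factor: PF = cos(φ) = Re(Z)/|Z| = 74.3/95.75 = 0.776.
Step 5 — Type: Im(Z) = 60.39 ⇒ lagging (phase φ = 39.1°).

PF = 0.776 (lagging, φ = 39.1°)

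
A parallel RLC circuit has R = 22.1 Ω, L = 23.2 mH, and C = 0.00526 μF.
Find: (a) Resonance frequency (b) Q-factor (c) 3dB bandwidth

Step 1 — Resonance: ω₀ = 1/√(LC) = 1/√(0.0232·5.26e-09) = 9.052e+04 rad/s.
Step 2 — f₀ = ω₀/(2π) = 1.441e+04 Hz.
Step 3 — Parallel Q: Q = R/(ω₀L) = 22.1/(9.052e+04·0.0232) = 0.01052.
Step 4 — Bandwidth: Δω = ω₀/Q = 8.602e+06 rad/s; BW = Δω/(2π) = 1.369e+06 Hz.

(a) f₀ = 1.441e+04 Hz  (b) Q = 0.01052  (c) BW = 1.369e+06 Hz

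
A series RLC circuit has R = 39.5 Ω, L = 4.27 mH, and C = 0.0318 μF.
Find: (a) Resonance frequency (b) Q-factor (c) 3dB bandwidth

Step 1 — Resonance: ω₀ = 1/√(LC) = 1/√(0.00427·3.18e-08) = 8.582e+04 rad/s.
Step 2 — f₀ = ω₀/(2π) = 1.366e+04 Hz.
Step 3 — Series Q: Q = ω₀L/R = 8.582e+04·0.00427/39.5 = 9.277.
Step 4 — Bandwidth: Δω = ω₀/Q = 9251 rad/s; BW = Δω/(2π) = 1472 Hz.

(a) f₀ = 1.366e+04 Hz  (b) Q = 9.277  (c) BW = 1472 Hz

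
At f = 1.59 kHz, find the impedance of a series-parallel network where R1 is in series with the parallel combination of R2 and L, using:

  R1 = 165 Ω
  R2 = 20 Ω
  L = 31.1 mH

Step 1 — Angular frequency: ω = 2π·f = 2π·1590 = 9990 rad/s.
Step 2 — Component impedances:
  R1: Z = R = 165 Ω
  R2: Z = R = 20 Ω
  L: Z = jωL = j·9990·0.0311 = 0 + j310.7 Ω
Step 3 — Parallel branch: R2 || L = 1/(1/R2 + 1/L) = 19.92 + j1.282 Ω.
Step 4 — Series with R1: Z_total = R1 + (R2 || L) = 184.9 + j1.282 Ω = 184.9∠0.4° Ω.

Z = 184.9 + j1.282 Ω = 184.9∠0.4° Ω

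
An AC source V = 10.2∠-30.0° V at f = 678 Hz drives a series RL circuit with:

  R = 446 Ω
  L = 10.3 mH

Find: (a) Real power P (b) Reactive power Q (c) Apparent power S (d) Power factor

Step 1 — Angular frequency: ω = 2π·f = 2π·678 = 4260 rad/s.
Step 2 — Component impedances:
  R: Z = R = 446 Ω
  L: Z = jωL = j·4260·0.0103 = 0 + j43.88 Ω
Step 3 — Series combination: Z_total = R + L = 446 + j43.88 Ω = 448.2∠5.6° Ω.
Step 4 — Source phasor: V = 10.2∠-30.0° V = 8.833 - j5.1 V.
Step 5 — Current: I = V / Z = 0.0185 - j0.01326 A = 0.02276∠-35.6° A.
Step 6 — Complex power: S = V·I* = 0.231 + j0.02273 VA.
Step 7 — Real power: P = Re(S) = 0.231 W.
Step 8 — Reactive power: Q = Im(S) = 0.02273 VAR.
Step 9 — Apparent power: |S| = 0.2322 VA.
Step 10 — Power factor: PF = P/|S| = 0.9952 (lagging).

(a) P = 0.231 W  (b) Q = 0.02273 VAR  (c) S = 0.2322 VA  (d) PF = 0.9952 (lagging)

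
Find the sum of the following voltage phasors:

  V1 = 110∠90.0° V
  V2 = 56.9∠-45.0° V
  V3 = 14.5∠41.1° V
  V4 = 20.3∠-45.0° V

Step 1 — Convert each phasor to rectangular form:
  V1 = 110·(cos(90.0°) + j·sin(90.0°)) = 0 + j110 V
  V2 = 56.9·(cos(-45.0°) + j·sin(-45.0°)) = 40.23 - j40.23 V
  V3 = 14.5·(cos(41.1°) + j·sin(41.1°)) = 10.93 + j9.532 V
  V4 = 20.3·(cos(-45.0°) + j·sin(-45.0°)) = 14.35 - j14.35 V
Step 2 — Sum components: V_total = 65.52 + j64.94 V.
Step 3 — Convert to polar: |V_total| = 92.25 V, ∠V_total = 44.7°.

V_total = 92.25∠44.7° V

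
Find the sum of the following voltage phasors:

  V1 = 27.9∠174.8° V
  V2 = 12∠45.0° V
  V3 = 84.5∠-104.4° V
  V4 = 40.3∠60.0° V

Step 1 — Convert each phasor to rectangular form:
  V1 = 27.9·(cos(174.8°) + j·sin(174.8°)) = -27.79 + j2.529 V
  V2 = 12·(cos(45.0°) + j·sin(45.0°)) = 8.485 + j8.485 V
  V3 = 84.5·(cos(-104.4°) + j·sin(-104.4°)) = -21.01 - j81.85 V
  V4 = 40.3·(cos(60.0°) + j·sin(60.0°)) = 20.15 + j34.9 V
Step 2 — Sum components: V_total = -20.16 - j35.93 V.
Step 3 — Convert to polar: |V_total| = 41.2 V, ∠V_total = -119.3°.

V_total = 41.2∠-119.3° V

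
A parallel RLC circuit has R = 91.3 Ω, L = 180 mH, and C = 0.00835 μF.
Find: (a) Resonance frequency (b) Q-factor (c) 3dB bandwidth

Step 1 — Resonance: ω₀ = 1/√(LC) = 1/√(0.18·8.35e-09) = 2.579e+04 rad/s.
Step 2 — f₀ = ω₀/(2π) = 4105 Hz.
Step 3 — Parallel Q: Q = R/(ω₀L) = 91.3/(2.579e+04·0.18) = 0.01966.
Step 4 — Bandwidth: Δω = ω₀/Q = 1.312e+06 rad/s; BW = Δω/(2π) = 2.088e+05 Hz.

(a) f₀ = 4105 Hz  (b) Q = 0.01966  (c) BW = 2.088e+05 Hz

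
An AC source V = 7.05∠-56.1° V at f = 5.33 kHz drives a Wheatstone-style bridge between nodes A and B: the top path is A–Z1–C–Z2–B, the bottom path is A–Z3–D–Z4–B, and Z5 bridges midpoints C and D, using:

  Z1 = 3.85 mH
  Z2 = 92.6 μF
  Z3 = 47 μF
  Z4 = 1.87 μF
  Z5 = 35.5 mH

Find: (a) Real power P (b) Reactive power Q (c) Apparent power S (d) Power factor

Step 1 — Angular frequency: ω = 2π·f = 2π·5330 = 3.349e+04 rad/s.
Step 2 — Component impedances:
  Z1: Z = jωL = j·3.349e+04·0.00385 = 0 + j128.9 Ω
  Z2: Z = 1/(jωC) = -j/(ω·C) = 0 - j0.3225 Ω
  Z3: Z = 1/(jωC) = -j/(ω·C) = 0 - j0.6353 Ω
  Z4: Z = 1/(jωC) = -j/(ω·C) = 0 - j15.97 Ω
  Z5: Z = jωL = j·3.349e+04·0.0355 = 0 + j1189 Ω
Step 3 — Bridge requires nodal analysis (the Z5 bridge couples midpoints C and D, so the two paths cannot be reduced to a simple series/parallel combination). Setting node B to ground and injecting 1 A at node A, the 3-node admittance system at A, C, D solves to V_A = Z_AB = 0 - j19.35 Ω = 19.35∠-90.0° Ω.
Step 4 — Source phasor: V = 7.05∠-56.1° V = 3.932 - j5.852 V.
Step 5 — Current: I = V / Z = 0.3024 + j0.2032 A = 0.3643∠33.9° A.
Step 6 — Complex power: S = V·I* = 0 - j2.568 VA.
Step 7 — Real power: P = Re(S) = 0 W.
Step 8 — Reactive power: Q = Im(S) = -2.568 VAR.
Step 9 — Apparent power: |S| = 2.568 VA.
Step 10 — Power factor: PF = P/|S| = 0 (leading).

(a) P = 0 W  (b) Q = -2.568 VAR  (c) S = 2.568 VA  (d) PF = 0 (leading)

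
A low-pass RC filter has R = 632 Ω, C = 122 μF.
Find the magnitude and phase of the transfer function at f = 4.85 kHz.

Step 1 — Angular frequency: ω = 2π·4850 = 3.047e+04 rad/s.
Step 2 — Transfer function: H(jω) = 1/(1 + jωRC).
Step 3 — Denominator: 1 + jωRC = 1 + j·3.047e+04·632·0.000122 = 1 + j2350.
Step 4 — H = 1.811e-07 - j0.0004256.
Step 5 — Magnitude: |H| = 0.0004256 (-67.4 dB); phase: φ = -90.0°.

|H| = 0.0004256 (-67.4 dB), φ = -90.0°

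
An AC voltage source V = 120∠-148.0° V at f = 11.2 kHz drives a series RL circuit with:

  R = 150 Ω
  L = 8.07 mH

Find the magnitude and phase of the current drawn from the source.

Step 1 — Angular frequency: ω = 2π·f = 2π·1.12e+04 = 7.037e+04 rad/s.
Step 2 — Component impedances:
  R: Z = R = 150 Ω
  L: Z = jωL = j·7.037e+04·0.00807 = 0 + j567.9 Ω
Step 3 — Series combination: Z_total = R + L = 150 + j567.9 Ω = 587.4∠75.2° Ω.
Step 4 — Source phasor: V = 120∠-148.0° V = -101.8 - j63.59 V.
Step 5 — Ohm's law: I = V / Z_total = (-101.8 - j63.59) / (150 + j567.9) = -0.1489 + j0.1399 A.
Step 6 — Convert to polar: |I| = 0.2043 A, ∠I = 136.8°.

I = 0.2043∠136.8° A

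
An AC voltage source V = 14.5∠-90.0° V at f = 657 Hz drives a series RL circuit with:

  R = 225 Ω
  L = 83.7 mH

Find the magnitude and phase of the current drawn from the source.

Step 1 — Angular frequency: ω = 2π·f = 2π·657 = 4128 rad/s.
Step 2 — Component impedances:
  R: Z = R = 225 Ω
  L: Z = jωL = j·4128·0.0837 = 0 + j345.5 Ω
Step 3 — Series combination: Z_total = R + L = 225 + j345.5 Ω = 412.3∠56.9° Ω.
Step 4 — Source phasor: V = 14.5∠-90.0° V = 0 - j14.5 V.
Step 5 — Ohm's law: I = V / Z_total = (0 - j14.5) / (225 + j345.5) = -0.02947 - j0.01919 A.
Step 6 — Convert to polar: |I| = 0.03517 A, ∠I = -146.9°.

I = 0.03517∠-146.9° A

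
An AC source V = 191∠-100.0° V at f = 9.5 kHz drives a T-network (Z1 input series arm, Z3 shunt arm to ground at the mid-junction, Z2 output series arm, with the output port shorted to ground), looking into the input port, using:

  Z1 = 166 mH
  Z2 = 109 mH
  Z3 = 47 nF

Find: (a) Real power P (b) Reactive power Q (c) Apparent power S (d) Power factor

Step 1 — Angular frequency: ω = 2π·f = 2π·9500 = 5.969e+04 rad/s.
Step 2 — Component impedances:
  Z1: Z = jωL = j·5.969e+04·0.166 = 0 + j9909 Ω
  Z2: Z = jωL = j·5.969e+04·0.109 = 0 + j6506 Ω
  Z3: Z = 1/(jωC) = -j/(ω·C) = 0 - j356.5 Ω
Step 3 — With the output port shorted to ground, the output series arm Z2 runs from the junction to ground; the shunt arm Z3 also runs from the junction to ground. They appear in parallel: Z3 || Z2 = 0 - j377.1 Ω.
Step 4 — Series with input arm Z1: Z_in = Z1 + (Z3 || Z2) = 0 + j9531 Ω = 9531∠90.0° Ω.
Step 5 — Source phasor: V = 191∠-100.0° V = -33.17 - j188.1 V.
Step 6 — Current: I = V / Z = -0.01973 + j0.00348 A = 0.02004∠170.0° A.
Step 7 — Complex power: S = V·I* = 0 + j3.827 VA.
Step 8 — Real power: P = Re(S) = 0 W.
Step 9 — Reactive power: Q = Im(S) = 3.827 VAR.
Step 10 — Apparent power: |S| = 3.827 VA.
Step 11 — Power factor: PF = P/|S| = 0 (lagging).

(a) P = 0 W  (b) Q = 3.827 VAR  (c) S = 3.827 VA  (d) PF = 0 (lagging)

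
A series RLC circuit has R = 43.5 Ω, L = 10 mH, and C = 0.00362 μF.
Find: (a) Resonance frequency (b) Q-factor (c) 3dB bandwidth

Step 1 — Resonance: ω₀ = 1/√(LC) = 1/√(0.01·3.62e-09) = 1.662e+05 rad/s.
Step 2 — f₀ = ω₀/(2π) = 2.645e+04 Hz.
Step 3 — Series Q: Q = ω₀L/R = 1.662e+05·0.01/43.5 = 38.21.
Step 4 — Bandwidth: Δω = ω₀/Q = 4350 rad/s; BW = Δω/(2π) = 692.3 Hz.

(a) f₀ = 2.645e+04 Hz  (b) Q = 38.21  (c) BW = 692.3 Hz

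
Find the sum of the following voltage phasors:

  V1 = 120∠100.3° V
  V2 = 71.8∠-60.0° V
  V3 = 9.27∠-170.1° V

Step 1 — Convert each phasor to rectangular form:
  V1 = 120·(cos(100.3°) + j·sin(100.3°)) = -21.46 + j118.1 V
  V2 = 71.8·(cos(-60.0°) + j·sin(-60.0°)) = 35.9 - j62.18 V
  V3 = 9.27·(cos(-170.1°) + j·sin(-170.1°)) = -9.132 - j1.594 V
Step 2 — Sum components: V_total = 5.312 + j54.29 V.
Step 3 — Convert to polar: |V_total| = 54.55 V, ∠V_total = 84.4°.

V_total = 54.55∠84.4° V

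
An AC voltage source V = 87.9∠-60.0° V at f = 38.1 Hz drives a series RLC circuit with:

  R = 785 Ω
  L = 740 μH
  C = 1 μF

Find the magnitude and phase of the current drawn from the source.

Step 1 — Angular frequency: ω = 2π·f = 2π·38.1 = 239.4 rad/s.
Step 2 — Component impedances:
  R: Z = R = 785 Ω
  L: Z = jωL = j·239.4·0.00074 = 0 + j0.1771 Ω
  C: Z = 1/(jωC) = -j/(ω·C) = 0 - j4177 Ω
Step 3 — Series combination: Z_total = R + L + C = 785 - j4177 Ω = 4250∠-79.4° Ω.
Step 4 — Source phasor: V = 87.9∠-60.0° V = 43.95 - j76.12 V.
Step 5 — Ohm's law: I = V / Z_total = (43.95 - j76.12) / (785 - j4177) = 0.01951 + j0.006855 A.
Step 6 — Convert to polar: |I| = 0.02068 A, ∠I = 19.4°.

I = 0.02068∠19.4° A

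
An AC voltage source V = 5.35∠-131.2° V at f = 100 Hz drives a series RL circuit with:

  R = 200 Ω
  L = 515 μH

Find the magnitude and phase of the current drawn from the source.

Step 1 — Angular frequency: ω = 2π·f = 2π·100 = 628.3 rad/s.
Step 2 — Component impedances:
  R: Z = R = 200 Ω
  L: Z = jωL = j·628.3·0.000515 = 0 + j0.3236 Ω
Step 3 — Series combination: Z_total = R + L = 200 + j0.3236 Ω = 200∠0.1° Ω.
Step 4 — Source phasor: V = 5.35∠-131.2° V = -3.524 - j4.025 V.
Step 5 — Ohm's law: I = V / Z_total = (-3.524 - j4.025) / (200 + j0.3236) = -0.01765 - j0.0201 A.
Step 6 — Convert to polar: |I| = 0.02675 A, ∠I = -131.3°.

I = 0.02675∠-131.3° A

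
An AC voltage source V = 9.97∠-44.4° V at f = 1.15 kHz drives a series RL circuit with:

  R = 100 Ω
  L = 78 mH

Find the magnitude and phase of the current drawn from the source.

Step 1 — Angular frequency: ω = 2π·f = 2π·1150 = 7226 rad/s.
Step 2 — Component impedances:
  R: Z = R = 100 Ω
  L: Z = jωL = j·7226·0.078 = 0 + j563.6 Ω
Step 3 — Series combination: Z_total = R + L = 100 + j563.6 Ω = 572.4∠79.9° Ω.
Step 4 — Source phasor: V = 9.97∠-44.4° V = 7.123 - j6.976 V.
Step 5 — Ohm's law: I = V / Z_total = (7.123 - j6.976) / (100 + j563.6) = -0.009825 - j0.01438 A.
Step 6 — Convert to polar: |I| = 0.01742 A, ∠I = -124.3°.

I = 0.01742∠-124.3° A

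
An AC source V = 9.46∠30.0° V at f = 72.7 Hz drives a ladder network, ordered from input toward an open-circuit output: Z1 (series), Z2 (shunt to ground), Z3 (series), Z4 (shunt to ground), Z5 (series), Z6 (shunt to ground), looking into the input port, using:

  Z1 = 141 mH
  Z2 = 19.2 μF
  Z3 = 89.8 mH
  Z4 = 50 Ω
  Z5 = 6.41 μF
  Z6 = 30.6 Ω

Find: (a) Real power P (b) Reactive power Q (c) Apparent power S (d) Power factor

Step 1 — Angular frequency: ω = 2π·f = 2π·72.7 = 456.8 rad/s.
Step 2 — Component impedances:
  Z1: Z = jωL = j·456.8·0.141 = 0 + j64.41 Ω
  Z2: Z = 1/(jωC) = -j/(ω·C) = 0 - j114 Ω
  Z3: Z = jωL = j·456.8·0.0898 = 0 + j41.02 Ω
  Z4: Z = R = 50 Ω
  Z5: Z = 1/(jωC) = -j/(ω·C) = 0 - j341.5 Ω
  Z6: Z = R = 30.6 Ω
Step 3 — Ladder network (open output): work backward from the far end, alternating series and parallel combinations. Z_in = 72.03 + j69.44 Ω = 100.1∠44.0° Ω.
Step 4 — Source phasor: V = 9.46∠30.0° V = 8.193 + j4.73 V.
Step 5 — Current: I = V / Z = 0.09176 - j0.02279 A = 0.09455∠-14.0° A.
Step 6 — Complex power: S = V·I* = 0.6439 + j0.6208 VA.
Step 7 — Real power: P = Re(S) = 0.6439 W.
Step 8 — Reactive power: Q = Im(S) = 0.6208 VAR.
Step 9 — Apparent power: |S| = 0.8944 VA.
Step 10 — Power factor: PF = P/|S| = 0.7199 (lagging).

(a) P = 0.6439 W  (b) Q = 0.6208 VAR  (c) S = 0.8944 VA  (d) PF = 0.7199 (lagging)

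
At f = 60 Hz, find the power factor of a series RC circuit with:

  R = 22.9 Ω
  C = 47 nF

Step 1 — Angular frequency: ω = 2π·f = 2π·60 = 377 rad/s.
Step 2 — Component impedances:
  R: Z = R = 22.9 Ω
  C: Z = 1/(jωC) = -j/(ω·C) = 0 - j5.644e+04 Ω
Step 3 — Series combination: Z_total = R + C = 22.9 - j5.644e+04 Ω = 5.644e+04∠-90.0° Ω.
Step 4 — Power factor: PF = cos(φ) = Re(Z)/|Z| = 22.9/56438 = 0.0004058.
Step 5 — Type: Im(Z) = -5.644e+04 ⇒ leading (phase φ = -90.0°).

PF = 0.0004058 (leading, φ = -90.0°)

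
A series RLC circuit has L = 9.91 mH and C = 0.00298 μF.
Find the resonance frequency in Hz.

Step 1 — Resonance condition Im(Z)=0 gives ω₀ = 1/√(LC).
Step 2 — ω₀ = 1/√(0.00991·2.98e-09) = 1.84e+05 rad/s.
Step 3 — f₀ = ω₀/(2π) = 2.929e+04 Hz.

f₀ = 2.929e+04 Hz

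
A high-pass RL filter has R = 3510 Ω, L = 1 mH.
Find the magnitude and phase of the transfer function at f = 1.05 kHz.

Step 1 — Angular frequency: ω = 2π·1050 = 6597 rad/s.
Step 2 — Transfer function: H(jω) = jωL/(R + jωL).
Step 3 — Numerator jωL = j·6.597; denominator R + jωL = 3510 + j6.597.
Step 4 — H = 3.533e-06 + j0.00188.
Step 5 — Magnitude: |H| = 0.00188 (-54.5 dB); phase: φ = 89.9°.

|H| = 0.00188 (-54.5 dB), φ = 89.9°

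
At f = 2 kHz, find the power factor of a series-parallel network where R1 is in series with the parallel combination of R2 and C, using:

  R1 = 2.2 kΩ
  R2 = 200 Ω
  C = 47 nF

Step 1 — Angular frequency: ω = 2π·f = 2π·2000 = 1.257e+04 rad/s.
Step 2 — Component impedances:
  R1: Z = R = 2200 Ω
  R2: Z = R = 200 Ω
  C: Z = 1/(jωC) = -j/(ω·C) = 0 - j1693 Ω
Step 3 — Parallel branch: R2 || C = 1/(1/R2 + 1/C) = 197.2 - j23.3 Ω.
Step 4 — Series with R1: Z_total = R1 + (R2 || C) = 2397 - j23.3 Ω = 2397∠-0.6° Ω.
Step 5 — Power factor: PF = cos(φ) = Re(Z)/|Z| = 2397/2397 = 1.
Step 6 — Type: Im(Z) = -23.3 ⇒ leading (phase φ = -0.6°).

PF = 1 (leading, φ = -0.6°)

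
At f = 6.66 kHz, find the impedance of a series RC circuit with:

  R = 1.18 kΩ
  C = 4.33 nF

Step 1 — Angular frequency: ω = 2π·f = 2π·6660 = 4.185e+04 rad/s.
Step 2 — Component impedances:
  R: Z = R = 1180 Ω
  C: Z = 1/(jωC) = -j/(ω·C) = 0 - j5519 Ω
Step 3 — Series combination: Z_total = R + C = 1180 - j5519 Ω = 5644∠-77.9° Ω.

Z = 1180 - j5519 Ω = 5644∠-77.9° Ω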